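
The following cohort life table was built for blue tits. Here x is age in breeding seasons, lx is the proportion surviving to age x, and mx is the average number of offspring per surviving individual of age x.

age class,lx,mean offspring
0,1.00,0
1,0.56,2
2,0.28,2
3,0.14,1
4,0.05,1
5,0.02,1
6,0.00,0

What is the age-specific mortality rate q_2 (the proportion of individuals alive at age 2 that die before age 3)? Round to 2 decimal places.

0.50

q_2 = (l_2 − l_3) / l_2 = (0.28 − 0.14) / 0.28
     = 0.14 / 0.28 = 0.5 → 0.50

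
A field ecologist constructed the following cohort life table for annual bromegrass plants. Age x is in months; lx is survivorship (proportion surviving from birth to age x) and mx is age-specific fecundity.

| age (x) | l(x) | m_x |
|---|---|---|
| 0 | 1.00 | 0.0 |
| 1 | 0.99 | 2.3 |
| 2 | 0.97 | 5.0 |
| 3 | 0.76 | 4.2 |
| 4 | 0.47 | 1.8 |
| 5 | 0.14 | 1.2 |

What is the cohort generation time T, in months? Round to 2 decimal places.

lx·mx: 0, 2.277, 4.85, 3.192, 0.846, 0.168 → R0 = 11.333
x·lx·mx: 0, 2.277, 9.7, 9.576, 3.384, 0.84 → Σ = 25.777
T = 25.777 / 11.333 = 2.274508… → 2.27

2.27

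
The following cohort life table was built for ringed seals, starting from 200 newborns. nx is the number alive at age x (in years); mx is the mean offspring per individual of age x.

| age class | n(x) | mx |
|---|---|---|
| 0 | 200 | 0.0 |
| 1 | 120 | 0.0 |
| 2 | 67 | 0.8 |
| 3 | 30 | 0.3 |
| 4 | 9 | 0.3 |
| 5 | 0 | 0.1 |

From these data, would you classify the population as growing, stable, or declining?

declining

lx = nx/n0 = nx/200: 1, 0.6, 0.335, 0.15, 0.045, 0
R0 = Σ lx·mx = 0 + 0 + 0.268 + 0.045 + 0.0135 + 0 = 0.3265
R0 < 1, so the population is declining.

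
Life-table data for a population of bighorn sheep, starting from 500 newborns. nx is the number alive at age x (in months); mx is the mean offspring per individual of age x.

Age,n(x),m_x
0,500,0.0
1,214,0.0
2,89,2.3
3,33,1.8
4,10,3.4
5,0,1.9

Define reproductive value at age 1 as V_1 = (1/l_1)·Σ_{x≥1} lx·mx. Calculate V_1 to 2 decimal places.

1.39

lx = nx/n0 = nx/500: 1, 0.428, 0.178, 0.066, 0.02, 0
lx·mx for x ≥ 1: 0, 0.4094, 0.1188, 0.068, 0 → sum = 0.5962
V_1 = 0.5962 / l_1 = 0.5962 / 0.428 = 1.392991… → 1.39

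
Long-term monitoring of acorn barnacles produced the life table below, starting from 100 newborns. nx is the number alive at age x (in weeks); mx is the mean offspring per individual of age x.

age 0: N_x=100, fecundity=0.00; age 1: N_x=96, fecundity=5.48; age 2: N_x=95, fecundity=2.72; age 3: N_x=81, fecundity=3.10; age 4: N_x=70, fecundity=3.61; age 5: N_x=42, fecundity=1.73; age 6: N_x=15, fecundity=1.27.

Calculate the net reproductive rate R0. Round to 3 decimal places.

lx = nx/n0 = nx/100: 1, 0.96, 0.95, 0.81, 0.7, 0.42, 0.15
lx·mx by age: 0, 5.2608, 2.584, 2.511, 2.527, 0.7266, 0.1905
R0 = Σ lx·mx = 13.7999 → 13.800

13.800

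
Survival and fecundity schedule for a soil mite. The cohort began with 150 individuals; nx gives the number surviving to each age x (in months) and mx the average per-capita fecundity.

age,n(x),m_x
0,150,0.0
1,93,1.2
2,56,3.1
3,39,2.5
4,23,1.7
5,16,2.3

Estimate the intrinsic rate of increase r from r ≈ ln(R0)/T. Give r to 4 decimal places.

0.4695

lx = nx/n0 = nx/150: 1, 0.62, 0.37333…, 0.26, 0.15333…, 0.10667…
R0 = Σ lx·mx = 0 + 0.744 + 1.15733… + 0.65 + 0.26067… + 0.24533… = 3.057333…
Σ x·lx·mx = 7.278…; T = 7.278…/3.057333… = 2.38051…
r ≈ ln(R0)/T = ln(3.057333…)/2.38051… = 0.469456… → 0.4695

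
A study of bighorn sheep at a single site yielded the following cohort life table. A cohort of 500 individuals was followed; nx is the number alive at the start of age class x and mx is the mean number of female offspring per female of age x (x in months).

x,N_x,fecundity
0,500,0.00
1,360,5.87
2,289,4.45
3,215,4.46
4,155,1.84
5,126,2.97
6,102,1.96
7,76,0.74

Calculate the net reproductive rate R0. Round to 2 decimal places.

10.55

lx = nx/n0 = nx/500: 1, 0.72, 0.578, 0.43, 0.31, 0.252, 0.204, 0.152
lx·mx by age: 0, 4.2264, 2.5721, 1.9178, 0.5704, 0.74844, 0.39984, 0.11248
R0 = Σ lx·mx = 10.54746 → 10.55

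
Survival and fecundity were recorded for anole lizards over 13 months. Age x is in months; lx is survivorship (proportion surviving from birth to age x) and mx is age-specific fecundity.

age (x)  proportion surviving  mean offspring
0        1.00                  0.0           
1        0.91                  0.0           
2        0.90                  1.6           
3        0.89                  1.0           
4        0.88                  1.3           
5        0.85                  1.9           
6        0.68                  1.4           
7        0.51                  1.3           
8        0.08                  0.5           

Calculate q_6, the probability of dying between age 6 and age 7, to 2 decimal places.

q_6 = (l_6 − l_7) / l_6 = (0.68 − 0.51) / 0.68
     = 0.17 / 0.68 = 0.25 → 0.25

0.25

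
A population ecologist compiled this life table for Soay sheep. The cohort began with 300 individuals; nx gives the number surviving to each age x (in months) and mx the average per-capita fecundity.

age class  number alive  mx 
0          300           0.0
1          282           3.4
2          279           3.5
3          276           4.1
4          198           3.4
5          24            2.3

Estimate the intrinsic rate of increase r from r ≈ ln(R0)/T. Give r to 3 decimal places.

1.038

lx = nx/n0 = nx/300: 1, 0.94, 0.93, 0.92, 0.66, 0.08
R0 = Σ lx·mx = 0 + 3.196 + 3.255 + 3.772 + 2.244 + 0.184 = 12.651
Σ x·lx·mx = 30.918; T = 30.918/12.651 = 2.44392…
r ≈ ln(R0)/T = ln(12.651)/2.44392… = 1.03839… → 1.038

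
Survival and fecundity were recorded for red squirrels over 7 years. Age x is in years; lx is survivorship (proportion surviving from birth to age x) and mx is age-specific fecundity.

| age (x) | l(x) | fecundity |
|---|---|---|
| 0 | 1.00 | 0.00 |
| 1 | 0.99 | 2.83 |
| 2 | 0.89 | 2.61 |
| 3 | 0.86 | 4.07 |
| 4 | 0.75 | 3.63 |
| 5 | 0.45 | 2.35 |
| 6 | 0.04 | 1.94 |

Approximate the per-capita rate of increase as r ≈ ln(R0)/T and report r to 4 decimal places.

R0 = Σ lx·mx = 0 + 2.8017 + 2.3229 + 3.5002 + 2.7225 + 1.0575 + 0.0776 = 12.4824
Σ x·lx·mx = 34.5912; T = 34.5912/12.4824 = 2.7712…
r ≈ ln(R0)/T = ln(12.4824)/2.7712… = 0.910913… → 0.9109

0.9109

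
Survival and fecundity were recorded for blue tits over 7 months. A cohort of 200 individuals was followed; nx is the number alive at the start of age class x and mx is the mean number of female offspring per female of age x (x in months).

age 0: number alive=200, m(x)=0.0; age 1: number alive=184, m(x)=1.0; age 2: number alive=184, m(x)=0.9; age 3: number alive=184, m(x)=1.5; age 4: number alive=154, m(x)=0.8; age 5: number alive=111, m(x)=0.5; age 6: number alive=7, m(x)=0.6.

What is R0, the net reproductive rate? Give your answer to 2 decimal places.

lx = nx/n0 = nx/200: 1, 0.92, 0.92, 0.92, 0.77, 0.555, 0.035
lx·mx by age: 0, 0.92, 0.828, 1.38, 0.616, 0.2775, 0.021
R0 = Σ lx·mx = 4.0425 → 4.04

4.04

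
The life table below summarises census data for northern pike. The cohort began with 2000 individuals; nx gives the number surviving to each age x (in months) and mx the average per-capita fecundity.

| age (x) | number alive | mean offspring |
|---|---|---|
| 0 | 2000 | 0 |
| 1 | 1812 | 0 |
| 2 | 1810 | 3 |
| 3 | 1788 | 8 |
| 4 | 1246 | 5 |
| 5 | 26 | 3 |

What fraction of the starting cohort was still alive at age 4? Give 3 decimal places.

0.623

l_4 = n_4/n_0 = 1246/2000 = 0.623 → 0.623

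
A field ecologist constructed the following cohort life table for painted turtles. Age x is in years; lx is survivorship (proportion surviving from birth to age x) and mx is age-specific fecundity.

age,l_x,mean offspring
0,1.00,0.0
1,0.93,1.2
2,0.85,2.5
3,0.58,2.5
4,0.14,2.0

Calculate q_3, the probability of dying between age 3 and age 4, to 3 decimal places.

q_3 = (l_3 − l_4) / l_3 = (0.58 − 0.14) / 0.58
     = 0.44 / 0.58 = 0.758621… → 0.759

0.759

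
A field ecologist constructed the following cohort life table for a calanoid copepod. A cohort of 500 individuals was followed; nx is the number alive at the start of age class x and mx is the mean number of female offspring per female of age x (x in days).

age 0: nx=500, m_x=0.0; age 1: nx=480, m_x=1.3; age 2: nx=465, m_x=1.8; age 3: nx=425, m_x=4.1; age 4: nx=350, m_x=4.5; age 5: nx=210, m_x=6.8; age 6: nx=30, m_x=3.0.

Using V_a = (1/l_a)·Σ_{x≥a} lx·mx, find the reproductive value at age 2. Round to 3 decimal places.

lx = nx/n0 = nx/500: 1, 0.96, 0.93, 0.85, 0.7, 0.42, 0.06
lx·mx for x ≥ 2: 1.674, 3.485, 3.15, 2.856, 0.18 → sum = 11.345
V_2 = 11.345 / l_2 = 11.345 / 0.93 = 12.198925… → 12.199

12.199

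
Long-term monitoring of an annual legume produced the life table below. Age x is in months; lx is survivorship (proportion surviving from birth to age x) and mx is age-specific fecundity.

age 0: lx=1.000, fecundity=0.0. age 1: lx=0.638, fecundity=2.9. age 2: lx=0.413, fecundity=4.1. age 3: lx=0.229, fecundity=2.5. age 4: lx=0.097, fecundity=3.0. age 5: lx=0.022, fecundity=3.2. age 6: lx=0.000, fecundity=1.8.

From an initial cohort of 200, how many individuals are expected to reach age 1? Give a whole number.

128

Expected survivors = N0 · l_1 = 200 × 0.638 = 127.6 → 128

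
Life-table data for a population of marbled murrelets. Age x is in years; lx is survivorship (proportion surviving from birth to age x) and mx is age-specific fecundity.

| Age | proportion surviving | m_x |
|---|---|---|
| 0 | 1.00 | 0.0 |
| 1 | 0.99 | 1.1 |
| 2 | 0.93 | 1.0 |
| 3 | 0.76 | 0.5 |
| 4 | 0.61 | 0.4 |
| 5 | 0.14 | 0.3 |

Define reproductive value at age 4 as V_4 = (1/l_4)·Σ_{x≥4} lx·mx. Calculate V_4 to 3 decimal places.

lx·mx for x ≥ 4: 0.244, 0.042 → sum = 0.286
V_4 = 0.286 / l_4 = 0.286 / 0.61 = 0.468852… → 0.469

0.469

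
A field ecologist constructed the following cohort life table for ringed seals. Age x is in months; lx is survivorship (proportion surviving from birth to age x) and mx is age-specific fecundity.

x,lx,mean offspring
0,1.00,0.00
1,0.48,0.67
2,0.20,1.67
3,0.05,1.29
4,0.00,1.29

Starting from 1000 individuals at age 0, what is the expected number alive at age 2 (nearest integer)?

200

Expected survivors = N0 · l_2 = 1000 × 0.20 = 200 → 200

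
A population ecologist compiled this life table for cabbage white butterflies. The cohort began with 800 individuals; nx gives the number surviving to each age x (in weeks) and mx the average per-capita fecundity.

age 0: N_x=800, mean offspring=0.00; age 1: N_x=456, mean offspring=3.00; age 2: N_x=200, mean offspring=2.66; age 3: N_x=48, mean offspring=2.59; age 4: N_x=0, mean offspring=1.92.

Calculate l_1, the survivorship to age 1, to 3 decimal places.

0.570

l_1 = n_1/n_0 = 456/800 = 0.57 → 0.570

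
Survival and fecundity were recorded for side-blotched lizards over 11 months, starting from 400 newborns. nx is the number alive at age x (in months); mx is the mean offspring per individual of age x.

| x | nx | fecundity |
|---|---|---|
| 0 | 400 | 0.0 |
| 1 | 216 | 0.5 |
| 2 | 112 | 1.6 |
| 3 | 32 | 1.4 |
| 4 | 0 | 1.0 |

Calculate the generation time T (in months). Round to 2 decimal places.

lx = nx/n0 = nx/400: 1, 0.54, 0.28, 0.08, 0
lx·mx: 0, 0.27, 0.448, 0.112, 0 → R0 = 0.83
x·lx·mx: 0, 0.27, 0.896, 0.336, 0 → Σ = 1.502
T = 1.502 / 0.83 = 1.809639… → 1.81

1.81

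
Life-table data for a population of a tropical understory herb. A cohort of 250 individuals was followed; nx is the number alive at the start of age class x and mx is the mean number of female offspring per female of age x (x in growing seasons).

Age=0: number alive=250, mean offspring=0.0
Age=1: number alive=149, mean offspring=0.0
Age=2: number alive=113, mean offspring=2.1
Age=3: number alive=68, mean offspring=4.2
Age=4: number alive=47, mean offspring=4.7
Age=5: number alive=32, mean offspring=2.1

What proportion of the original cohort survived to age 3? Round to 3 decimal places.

l_3 = n_3/n_0 = 68/250 = 0.272 → 0.272

0.272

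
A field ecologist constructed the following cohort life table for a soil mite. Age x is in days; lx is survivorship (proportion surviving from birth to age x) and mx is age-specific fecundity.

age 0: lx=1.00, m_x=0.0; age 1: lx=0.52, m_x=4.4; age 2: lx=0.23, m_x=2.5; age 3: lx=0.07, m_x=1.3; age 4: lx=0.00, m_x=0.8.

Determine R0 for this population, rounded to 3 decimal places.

2.954

lx·mx by age: 0, 2.288, 0.575, 0.091, 0
R0 = Σ lx·mx = 2.954 → 2.954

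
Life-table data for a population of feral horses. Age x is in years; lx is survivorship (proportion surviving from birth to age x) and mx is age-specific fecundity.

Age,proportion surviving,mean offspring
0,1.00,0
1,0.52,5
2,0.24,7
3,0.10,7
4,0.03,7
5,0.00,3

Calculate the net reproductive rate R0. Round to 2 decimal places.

lx·mx by age: 0, 2.6, 1.68, 0.7, 0.21, 0
R0 = Σ lx·mx = 5.19 → 5.19

5.19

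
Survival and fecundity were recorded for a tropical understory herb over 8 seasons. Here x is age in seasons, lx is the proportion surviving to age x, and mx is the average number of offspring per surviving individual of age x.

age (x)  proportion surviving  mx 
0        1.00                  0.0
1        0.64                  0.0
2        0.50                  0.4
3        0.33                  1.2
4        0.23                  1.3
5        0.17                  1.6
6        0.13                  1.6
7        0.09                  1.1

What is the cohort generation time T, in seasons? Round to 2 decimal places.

4.13

lx·mx: 0, 0, 0.2, 0.396, 0.299, 0.272, 0.208, 0.099 → R0 = 1.474
x·lx·mx: 0, 0, 0.4, 1.188, 1.196, 1.36, 1.248, 0.693 → Σ = 6.085
T = 6.085 / 1.474 = 4.128223… → 4.13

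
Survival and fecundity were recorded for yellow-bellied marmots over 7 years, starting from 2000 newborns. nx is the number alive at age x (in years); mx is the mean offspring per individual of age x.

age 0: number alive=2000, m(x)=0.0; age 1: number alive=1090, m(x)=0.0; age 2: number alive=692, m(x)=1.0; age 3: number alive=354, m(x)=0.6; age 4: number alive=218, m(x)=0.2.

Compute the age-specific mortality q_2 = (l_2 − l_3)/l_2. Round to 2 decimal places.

lx = nx/n0 = nx/2000: 1, 0.545, 0.346, 0.177, 0.109
q_2 = (l_2 − l_3) / l_2 = (0.346 − 0.177) / 0.346
     = 0.169 / 0.346 = 0.488439… → 0.49

0.49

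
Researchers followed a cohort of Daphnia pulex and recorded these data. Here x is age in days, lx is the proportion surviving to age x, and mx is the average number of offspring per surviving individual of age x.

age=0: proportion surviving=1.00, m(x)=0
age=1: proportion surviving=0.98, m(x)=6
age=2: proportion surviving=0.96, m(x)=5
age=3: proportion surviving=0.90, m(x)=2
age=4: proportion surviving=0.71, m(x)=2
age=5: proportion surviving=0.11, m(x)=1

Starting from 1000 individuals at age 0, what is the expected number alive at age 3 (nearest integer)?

Expected survivors = N0 · l_3 = 1000 × 0.90 = 900 → 900

900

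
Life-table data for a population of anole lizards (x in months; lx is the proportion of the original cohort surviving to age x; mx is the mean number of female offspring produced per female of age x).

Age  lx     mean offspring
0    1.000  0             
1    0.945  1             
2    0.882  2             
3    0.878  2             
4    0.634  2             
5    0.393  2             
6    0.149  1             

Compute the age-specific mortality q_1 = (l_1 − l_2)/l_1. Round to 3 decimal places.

0.067

q_1 = (l_1 − l_2) / l_1 = (0.945 − 0.882) / 0.945
     = 0.063 / 0.945 = 0.066667… → 0.067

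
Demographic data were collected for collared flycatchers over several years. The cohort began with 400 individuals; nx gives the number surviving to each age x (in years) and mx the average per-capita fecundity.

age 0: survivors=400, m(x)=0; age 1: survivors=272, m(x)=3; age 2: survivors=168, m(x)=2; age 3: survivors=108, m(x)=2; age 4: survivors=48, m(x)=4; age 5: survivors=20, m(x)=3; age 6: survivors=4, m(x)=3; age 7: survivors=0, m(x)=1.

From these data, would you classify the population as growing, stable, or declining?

lx = nx/n0 = nx/400: 1, 0.68, 0.42, 0.27, 0.12, 0.05, 0.01, 0
R0 = Σ lx·mx = 0 + 2.04 + 0.84 + 0.54 + 0.48 + 0.15 + 0.03 + 0 = 4.08
R0 > 1, so the population is growing.

growing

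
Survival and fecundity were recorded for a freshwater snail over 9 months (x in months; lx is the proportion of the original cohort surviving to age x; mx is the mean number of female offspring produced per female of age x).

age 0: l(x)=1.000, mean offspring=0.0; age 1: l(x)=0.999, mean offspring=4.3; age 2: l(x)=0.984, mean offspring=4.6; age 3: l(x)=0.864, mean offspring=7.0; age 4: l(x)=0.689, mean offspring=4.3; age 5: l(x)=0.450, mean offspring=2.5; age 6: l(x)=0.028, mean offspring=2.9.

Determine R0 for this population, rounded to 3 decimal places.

lx·mx by age: 0, 4.2957, 4.5264, 6.048, 2.9627, 1.125, 0.0812
R0 = Σ lx·mx = 19.039 → 19.039

19.039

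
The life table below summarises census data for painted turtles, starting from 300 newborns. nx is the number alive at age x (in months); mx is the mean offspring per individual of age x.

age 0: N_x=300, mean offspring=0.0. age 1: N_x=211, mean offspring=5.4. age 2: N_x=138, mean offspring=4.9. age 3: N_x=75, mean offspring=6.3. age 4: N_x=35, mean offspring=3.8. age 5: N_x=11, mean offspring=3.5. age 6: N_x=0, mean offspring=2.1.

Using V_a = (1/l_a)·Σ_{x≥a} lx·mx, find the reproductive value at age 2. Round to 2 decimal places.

lx = nx/n0 = nx/300: 1, 0.70333…, 0.46, 0.25, 0.11667…, 0.03667…, 0
lx·mx for x ≥ 2: 2.254, 1.575, 0.443333…, 0.128333…, 0 → sum = 4.400667…
V_2 = 4.400667… / l_2 = 4.400667… / 0.46 = 9.566667… → 9.57

9.57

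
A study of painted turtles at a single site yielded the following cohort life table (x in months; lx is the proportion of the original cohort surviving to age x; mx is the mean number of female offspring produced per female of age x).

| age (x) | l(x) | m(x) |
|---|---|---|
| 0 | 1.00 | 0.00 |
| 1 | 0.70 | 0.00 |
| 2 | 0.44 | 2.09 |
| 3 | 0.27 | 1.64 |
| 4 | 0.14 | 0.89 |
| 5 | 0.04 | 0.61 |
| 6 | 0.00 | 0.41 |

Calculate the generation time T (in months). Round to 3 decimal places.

2.506

lx·mx: 0, 0, 0.9196, 0.4428, 0.1246, 0.0244, 0 → R0 = 1.5114
x·lx·mx: 0, 0, 1.8392, 1.3284, 0.4984, 0.122, 0 → Σ = 3.788
T = 3.788 / 1.5114 = 2.506286… → 2.506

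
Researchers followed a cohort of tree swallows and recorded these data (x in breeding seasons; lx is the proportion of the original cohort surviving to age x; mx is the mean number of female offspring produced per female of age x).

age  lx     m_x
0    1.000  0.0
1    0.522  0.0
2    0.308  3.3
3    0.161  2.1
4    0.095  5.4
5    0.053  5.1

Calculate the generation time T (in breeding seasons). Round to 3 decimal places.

lx·mx: 0, 0, 1.0164, 0.3381, 0.513, 0.2703 → R0 = 2.1378
x·lx·mx: 0, 0, 2.0328, 1.0143, 2.052, 1.3515 → Σ = 6.4506
T = 6.4506 / 2.1378 = 3.017401… → 3.017

3.017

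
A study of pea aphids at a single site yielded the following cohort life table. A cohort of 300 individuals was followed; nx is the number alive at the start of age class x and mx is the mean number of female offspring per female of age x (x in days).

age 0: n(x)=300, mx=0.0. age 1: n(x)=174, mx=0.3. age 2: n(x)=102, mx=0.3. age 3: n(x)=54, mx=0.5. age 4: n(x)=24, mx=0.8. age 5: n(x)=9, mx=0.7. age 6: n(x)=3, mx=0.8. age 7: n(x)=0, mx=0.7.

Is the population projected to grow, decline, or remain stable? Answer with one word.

lx = nx/n0 = nx/300: 1, 0.58, 0.34, 0.18, 0.08, 0.03, 0.01, 0
R0 = Σ lx·mx = 0 + 0.174 + 0.102 + 0.09 + 0.064 + 0.021 + 0.008 + 0 = 0.459
R0 < 1, so the population is declining.

declining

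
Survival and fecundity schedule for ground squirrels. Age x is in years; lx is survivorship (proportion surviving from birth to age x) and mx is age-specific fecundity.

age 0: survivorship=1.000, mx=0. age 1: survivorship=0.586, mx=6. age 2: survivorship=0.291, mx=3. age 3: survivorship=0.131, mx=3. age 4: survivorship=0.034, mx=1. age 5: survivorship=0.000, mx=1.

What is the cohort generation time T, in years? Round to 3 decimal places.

1.366

lx·mx: 0, 3.516, 0.873, 0.393, 0.034, 0 → R0 = 4.816
x·lx·mx: 0, 3.516, 1.746, 1.179, 0.136, 0 → Σ = 6.577
T = 6.577 / 4.816 = 1.365656… → 1.366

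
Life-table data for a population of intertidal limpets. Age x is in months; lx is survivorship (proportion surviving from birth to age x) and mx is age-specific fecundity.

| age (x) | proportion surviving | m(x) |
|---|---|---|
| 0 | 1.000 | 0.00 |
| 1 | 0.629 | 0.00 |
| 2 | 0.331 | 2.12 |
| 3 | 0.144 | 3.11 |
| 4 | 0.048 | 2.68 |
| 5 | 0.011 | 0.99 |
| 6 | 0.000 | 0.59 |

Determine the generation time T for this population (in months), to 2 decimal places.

lx·mx: 0, 0, 0.70172, 0.44784, 0.12864, 0.01089, 0 → R0 = 1.28909
x·lx·mx: 0, 0, 1.40344, 1.34352, 0.51456, 0.05445, 0 → Σ = 3.31597
T = 3.31597 / 1.28909 = 2.572334… → 2.57

2.57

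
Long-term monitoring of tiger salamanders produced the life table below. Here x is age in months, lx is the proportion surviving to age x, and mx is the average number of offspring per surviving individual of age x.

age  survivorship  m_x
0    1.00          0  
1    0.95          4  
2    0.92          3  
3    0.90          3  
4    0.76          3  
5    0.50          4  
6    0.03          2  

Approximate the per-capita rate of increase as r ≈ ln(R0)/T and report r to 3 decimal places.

0.962

R0 = Σ lx·mx = 0 + 3.8 + 2.76 + 2.7 + 2.28 + 2 + 0.06 = 13.6
Σ x·lx·mx = 36.9; T = 36.9/13.6 = 2.71324…
r ≈ ln(R0)/T = ln(13.6)/2.71324… = 0.96198… → 0.962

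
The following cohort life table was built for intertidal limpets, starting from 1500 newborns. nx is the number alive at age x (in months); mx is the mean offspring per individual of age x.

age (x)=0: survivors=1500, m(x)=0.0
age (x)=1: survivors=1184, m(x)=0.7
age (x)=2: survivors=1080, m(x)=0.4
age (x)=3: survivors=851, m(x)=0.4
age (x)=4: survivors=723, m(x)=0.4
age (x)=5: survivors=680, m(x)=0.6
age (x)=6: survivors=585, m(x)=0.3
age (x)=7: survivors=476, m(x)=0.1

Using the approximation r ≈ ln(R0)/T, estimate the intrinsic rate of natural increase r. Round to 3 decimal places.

0.179

lx = nx/n0 = nx/1500: 1, 0.78933…, 0.72, 0.56733…, 0.482, 0.45333…, 0.39, 0.31733…
R0 = Σ lx·mx = 0 + 0.55253… + 0.288 + 0.22693… + 0.1928 + 0.272… + 0.117 + 0.03173… = 1.681…
Σ x·lx·mx = 4.864667…; T = 4.864667…/1.681… = 2.89391…
r ≈ ln(R0)/T = ln(1.681…)/2.89391… = 0.17948… → 0.179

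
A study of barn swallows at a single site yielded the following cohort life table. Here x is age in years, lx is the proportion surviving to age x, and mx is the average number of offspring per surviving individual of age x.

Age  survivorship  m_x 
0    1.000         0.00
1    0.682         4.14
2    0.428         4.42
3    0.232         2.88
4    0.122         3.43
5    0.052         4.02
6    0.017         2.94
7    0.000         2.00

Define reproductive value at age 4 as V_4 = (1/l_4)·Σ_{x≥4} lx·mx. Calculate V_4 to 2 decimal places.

lx·mx for x ≥ 4: 0.41846, 0.20904, 0.04998, 0 → sum = 0.67748
V_4 = 0.67748 / l_4 = 0.67748 / 0.122 = 5.553115… → 5.55

5.55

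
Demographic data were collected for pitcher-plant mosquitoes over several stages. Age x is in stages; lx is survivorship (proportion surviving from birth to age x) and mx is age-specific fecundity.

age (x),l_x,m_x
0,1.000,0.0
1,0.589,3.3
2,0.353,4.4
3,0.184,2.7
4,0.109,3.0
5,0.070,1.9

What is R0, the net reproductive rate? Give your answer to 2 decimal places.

4.45

lx·mx by age: 0, 1.9437, 1.5532, 0.4968, 0.327, 0.133
R0 = Σ lx·mx = 4.4537 → 4.45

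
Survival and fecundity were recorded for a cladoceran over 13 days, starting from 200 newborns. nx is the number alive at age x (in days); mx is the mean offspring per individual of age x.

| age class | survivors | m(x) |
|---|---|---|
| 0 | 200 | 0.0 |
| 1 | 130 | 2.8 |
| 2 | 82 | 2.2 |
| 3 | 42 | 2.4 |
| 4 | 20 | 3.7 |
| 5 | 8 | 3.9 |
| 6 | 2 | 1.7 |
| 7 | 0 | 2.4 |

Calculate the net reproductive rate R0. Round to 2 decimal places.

lx = nx/n0 = nx/200: 1, 0.65, 0.41, 0.21, 0.1, 0.04, 0.01, 0
lx·mx by age: 0, 1.82, 0.902, 0.504, 0.37, 0.156, 0.017, 0
R0 = Σ lx·mx = 3.769 → 3.77

3.77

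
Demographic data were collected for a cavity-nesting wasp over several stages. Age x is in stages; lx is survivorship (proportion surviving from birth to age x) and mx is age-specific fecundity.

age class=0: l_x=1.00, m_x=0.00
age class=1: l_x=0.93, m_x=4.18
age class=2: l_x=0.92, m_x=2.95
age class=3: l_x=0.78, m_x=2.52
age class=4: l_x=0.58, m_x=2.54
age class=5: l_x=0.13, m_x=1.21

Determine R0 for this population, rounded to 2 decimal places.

10.20

lx·mx by age: 0, 3.8874, 2.714, 1.9656, 1.4732, 0.1573
R0 = Σ lx·mx = 10.1975 → 10.20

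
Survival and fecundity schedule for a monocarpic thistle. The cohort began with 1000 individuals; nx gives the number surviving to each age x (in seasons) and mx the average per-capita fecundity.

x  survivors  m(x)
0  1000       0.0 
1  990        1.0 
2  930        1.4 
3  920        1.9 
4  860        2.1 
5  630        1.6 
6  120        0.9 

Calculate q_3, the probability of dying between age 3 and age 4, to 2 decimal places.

lx = nx/n0 = nx/1000: 1, 0.99, 0.93, 0.92, 0.86, 0.63, 0.12
q_3 = (l_3 − l_4) / l_3 = (0.92 − 0.86) / 0.92
     = 0.06 / 0.92 = 0.065217… → 0.07

0.07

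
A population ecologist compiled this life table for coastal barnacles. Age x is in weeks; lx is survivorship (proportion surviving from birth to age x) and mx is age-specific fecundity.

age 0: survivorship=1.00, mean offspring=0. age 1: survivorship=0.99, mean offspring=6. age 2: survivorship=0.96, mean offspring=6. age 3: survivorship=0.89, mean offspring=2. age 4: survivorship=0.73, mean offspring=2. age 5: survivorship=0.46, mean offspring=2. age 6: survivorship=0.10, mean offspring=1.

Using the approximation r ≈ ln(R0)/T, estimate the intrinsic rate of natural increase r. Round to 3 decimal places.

R0 = Σ lx·mx = 0 + 5.94 + 5.76 + 1.78 + 1.46 + 0.92 + 0.1 = 15.96
Σ x·lx·mx = 33.84; T = 33.84/15.96 = 2.1203…
r ≈ ln(R0)/T = ln(15.96)/2.1203… = 1.30646… → 1.306

1.306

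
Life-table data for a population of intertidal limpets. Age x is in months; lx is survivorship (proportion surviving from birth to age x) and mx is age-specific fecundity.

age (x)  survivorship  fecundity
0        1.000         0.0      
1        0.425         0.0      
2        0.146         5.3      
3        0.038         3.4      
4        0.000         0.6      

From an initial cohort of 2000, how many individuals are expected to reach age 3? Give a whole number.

76

Expected survivors = N0 · l_3 = 2000 × 0.038 = 76 → 76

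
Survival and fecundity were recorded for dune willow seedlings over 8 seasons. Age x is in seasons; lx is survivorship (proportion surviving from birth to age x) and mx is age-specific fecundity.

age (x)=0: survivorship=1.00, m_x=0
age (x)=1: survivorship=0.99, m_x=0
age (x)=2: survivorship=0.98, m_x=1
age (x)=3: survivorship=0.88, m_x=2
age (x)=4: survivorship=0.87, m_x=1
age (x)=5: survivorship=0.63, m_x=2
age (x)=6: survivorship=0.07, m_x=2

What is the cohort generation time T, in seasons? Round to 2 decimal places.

3.56

lx·mx: 0, 0, 0.98, 1.76, 0.87, 1.26, 0.14 → R0 = 5.01
x·lx·mx: 0, 0, 1.96, 5.28, 3.48, 6.3, 0.84 → Σ = 17.86
T = 17.86 / 5.01 = 3.56487… → 3.56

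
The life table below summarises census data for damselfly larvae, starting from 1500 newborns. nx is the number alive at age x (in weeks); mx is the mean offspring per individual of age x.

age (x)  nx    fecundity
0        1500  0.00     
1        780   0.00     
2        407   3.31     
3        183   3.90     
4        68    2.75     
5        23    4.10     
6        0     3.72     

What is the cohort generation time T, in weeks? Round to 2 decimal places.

2.59

lx = nx/n0 = nx/1500: 1, 0.52, 0.27133…, 0.122, 0.04533…, 0.01533…, 0
lx·mx: 0, 0, 0.898113…, 0.4758, 0.124667…, 0.062867…, 0 → R0 = 1.561447…
x·lx·mx: 0, 0, 1.796227…, 1.4274, 0.498667…, 0.314333…, 0 → Σ = 4.036627…
T = 4.036627… / 1.561447… = 2.585184… → 2.59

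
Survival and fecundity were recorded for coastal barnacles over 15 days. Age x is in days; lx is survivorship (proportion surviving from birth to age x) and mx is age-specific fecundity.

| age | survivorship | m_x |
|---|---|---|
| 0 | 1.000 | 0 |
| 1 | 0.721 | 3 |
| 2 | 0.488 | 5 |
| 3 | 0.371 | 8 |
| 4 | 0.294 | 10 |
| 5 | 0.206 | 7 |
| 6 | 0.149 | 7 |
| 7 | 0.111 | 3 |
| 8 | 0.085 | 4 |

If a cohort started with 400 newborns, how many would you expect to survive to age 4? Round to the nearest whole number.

118

Expected survivors = N0 · l_4 = 400 × 0.294 = 117.6 → 118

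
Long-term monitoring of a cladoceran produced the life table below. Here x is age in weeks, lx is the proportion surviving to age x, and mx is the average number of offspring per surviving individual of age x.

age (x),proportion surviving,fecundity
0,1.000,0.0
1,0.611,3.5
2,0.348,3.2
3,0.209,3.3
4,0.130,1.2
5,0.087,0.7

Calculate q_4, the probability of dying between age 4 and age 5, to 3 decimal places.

q_4 = (l_4 − l_5) / l_4 = (0.13 − 0.087) / 0.13
     = 0.043 / 0.13 = 0.330769… → 0.331

0.331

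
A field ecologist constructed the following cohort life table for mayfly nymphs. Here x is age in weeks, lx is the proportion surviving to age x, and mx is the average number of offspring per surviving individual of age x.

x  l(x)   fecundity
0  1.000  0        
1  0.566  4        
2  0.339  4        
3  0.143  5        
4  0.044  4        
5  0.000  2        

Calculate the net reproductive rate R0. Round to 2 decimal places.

4.51

lx·mx by age: 0, 2.264, 1.356, 0.715, 0.176, 0
R0 = Σ lx·mx = 4.511 → 4.51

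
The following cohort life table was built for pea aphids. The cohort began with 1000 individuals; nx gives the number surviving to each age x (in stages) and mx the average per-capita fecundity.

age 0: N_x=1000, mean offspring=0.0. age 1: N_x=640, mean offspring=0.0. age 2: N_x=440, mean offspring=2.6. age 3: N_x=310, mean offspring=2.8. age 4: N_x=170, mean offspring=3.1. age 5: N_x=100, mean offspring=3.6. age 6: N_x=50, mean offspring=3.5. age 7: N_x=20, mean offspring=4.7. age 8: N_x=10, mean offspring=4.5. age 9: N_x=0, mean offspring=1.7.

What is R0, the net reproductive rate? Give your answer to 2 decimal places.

3.21

lx = nx/n0 = nx/1000: 1, 0.64, 0.44, 0.31, 0.17, 0.1, 0.05, 0.02, 0.01, 0
lx·mx by age: 0, 0, 1.144, 0.868, 0.527, 0.36, 0.175, 0.094, 0.045, 0
R0 = Σ lx·mx = 3.213 → 3.21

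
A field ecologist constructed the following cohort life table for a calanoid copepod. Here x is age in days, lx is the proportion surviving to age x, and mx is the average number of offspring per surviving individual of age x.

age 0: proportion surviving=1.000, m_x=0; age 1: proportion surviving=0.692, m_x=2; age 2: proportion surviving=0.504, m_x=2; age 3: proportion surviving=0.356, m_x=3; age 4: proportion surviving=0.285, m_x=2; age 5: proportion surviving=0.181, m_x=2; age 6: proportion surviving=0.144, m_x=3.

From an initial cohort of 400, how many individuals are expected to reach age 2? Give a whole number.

Expected survivors = N0 · l_2 = 400 × 0.504 = 201.6 → 202

202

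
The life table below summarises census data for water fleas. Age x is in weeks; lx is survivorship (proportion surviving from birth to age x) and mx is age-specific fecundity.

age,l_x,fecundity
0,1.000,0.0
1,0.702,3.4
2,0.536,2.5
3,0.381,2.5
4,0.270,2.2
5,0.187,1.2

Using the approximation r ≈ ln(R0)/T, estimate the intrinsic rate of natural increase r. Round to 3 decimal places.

0.820

R0 = Σ lx·mx = 0 + 2.3868 + 1.34 + 0.9525 + 0.594 + 0.2244 = 5.4977
Σ x·lx·mx = 11.4223; T = 11.4223/5.4977 = 2.07765…
r ≈ ln(R0)/T = ln(5.4977)/2.07765… = 0.82032… → 0.820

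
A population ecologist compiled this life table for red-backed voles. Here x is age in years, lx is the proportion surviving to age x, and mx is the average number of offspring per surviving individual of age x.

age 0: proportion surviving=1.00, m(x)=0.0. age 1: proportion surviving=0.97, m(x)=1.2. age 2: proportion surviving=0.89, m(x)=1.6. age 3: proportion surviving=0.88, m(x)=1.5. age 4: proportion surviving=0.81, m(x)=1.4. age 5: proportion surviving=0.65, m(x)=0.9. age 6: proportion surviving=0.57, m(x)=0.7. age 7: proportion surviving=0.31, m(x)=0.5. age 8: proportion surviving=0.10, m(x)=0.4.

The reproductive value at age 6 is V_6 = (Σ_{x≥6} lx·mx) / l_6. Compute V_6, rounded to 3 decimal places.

1.042

lx·mx for x ≥ 6: 0.399, 0.155, 0.04 → sum = 0.594
V_6 = 0.594 / l_6 = 0.594 / 0.57 = 1.042105… → 1.042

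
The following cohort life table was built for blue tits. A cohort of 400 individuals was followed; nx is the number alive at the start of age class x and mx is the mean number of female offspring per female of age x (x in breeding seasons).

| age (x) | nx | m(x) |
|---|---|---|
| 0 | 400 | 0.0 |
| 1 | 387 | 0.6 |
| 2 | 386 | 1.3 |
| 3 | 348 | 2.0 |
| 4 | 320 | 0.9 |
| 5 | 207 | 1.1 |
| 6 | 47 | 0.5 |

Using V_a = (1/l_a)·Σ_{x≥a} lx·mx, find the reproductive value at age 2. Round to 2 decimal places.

4.50

lx = nx/n0 = nx/400: 1, 0.9675, 0.965, 0.87, 0.8, 0.5175, 0.1175
lx·mx for x ≥ 2: 1.2545, 1.74, 0.72, 0.56925, 0.05875 → sum = 4.3425
V_2 = 4.3425 / l_2 = 4.3425 / 0.965 = 4.5 → 4.50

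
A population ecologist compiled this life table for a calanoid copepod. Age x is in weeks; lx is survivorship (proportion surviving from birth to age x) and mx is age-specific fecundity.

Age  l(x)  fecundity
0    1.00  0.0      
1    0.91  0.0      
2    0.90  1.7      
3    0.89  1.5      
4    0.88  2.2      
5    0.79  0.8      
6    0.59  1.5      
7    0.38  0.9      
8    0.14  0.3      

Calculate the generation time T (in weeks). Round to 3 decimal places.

3.881

lx·mx: 0, 0, 1.53, 1.335, 1.936, 0.632, 0.885, 0.342, 0.042 → R0 = 6.702
x·lx·mx: 0, 0, 3.06, 4.005, 7.744, 3.16, 5.31, 2.394, 0.336 → Σ = 26.009
T = 26.009 / 6.702 = 3.880782… → 3.881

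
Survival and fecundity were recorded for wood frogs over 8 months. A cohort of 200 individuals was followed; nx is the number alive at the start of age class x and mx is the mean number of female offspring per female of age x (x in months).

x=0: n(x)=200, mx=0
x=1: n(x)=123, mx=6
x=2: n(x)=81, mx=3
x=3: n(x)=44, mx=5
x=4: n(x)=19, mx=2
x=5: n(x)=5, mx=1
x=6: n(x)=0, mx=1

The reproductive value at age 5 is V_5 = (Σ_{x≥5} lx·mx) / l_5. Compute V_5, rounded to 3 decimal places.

1.000

lx = nx/n0 = nx/200: 1, 0.615, 0.405, 0.22, 0.095, 0.025, 0
lx·mx for x ≥ 5: 0.025, 0 → sum = 0.025
V_5 = 0.025 / l_5 = 0.025 / 0.025 = 1 → 1.000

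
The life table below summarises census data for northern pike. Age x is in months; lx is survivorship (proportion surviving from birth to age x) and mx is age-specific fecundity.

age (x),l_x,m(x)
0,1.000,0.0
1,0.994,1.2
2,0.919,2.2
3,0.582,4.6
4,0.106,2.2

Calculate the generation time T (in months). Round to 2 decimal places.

2.32

lx·mx: 0, 1.1928, 2.0218, 2.6772, 0.2332 → R0 = 6.125
x·lx·mx: 0, 1.1928, 4.0436, 8.0316, 0.9328 → Σ = 14.2008
T = 14.2008 / 6.125 = 2.318498… → 2.32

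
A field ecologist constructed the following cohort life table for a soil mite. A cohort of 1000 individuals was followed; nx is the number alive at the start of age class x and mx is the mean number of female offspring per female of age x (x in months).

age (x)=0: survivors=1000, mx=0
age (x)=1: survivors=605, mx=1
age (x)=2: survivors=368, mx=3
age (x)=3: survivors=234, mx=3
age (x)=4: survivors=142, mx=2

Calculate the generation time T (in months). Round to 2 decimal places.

2.25

lx = nx/n0 = nx/1000: 1, 0.605, 0.368, 0.234, 0.142
lx·mx: 0, 0.605, 1.104, 0.702, 0.284 → R0 = 2.695
x·lx·mx: 0, 0.605, 2.208, 2.106, 1.136 → Σ = 6.055
T = 6.055 / 2.695 = 2.246753… → 2.25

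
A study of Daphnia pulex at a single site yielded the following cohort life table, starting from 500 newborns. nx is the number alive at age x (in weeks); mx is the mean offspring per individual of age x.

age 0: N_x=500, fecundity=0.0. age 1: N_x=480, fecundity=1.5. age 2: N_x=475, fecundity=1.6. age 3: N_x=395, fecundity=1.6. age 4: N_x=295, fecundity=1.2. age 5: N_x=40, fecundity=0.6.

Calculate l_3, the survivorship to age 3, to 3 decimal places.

0.790

l_3 = n_3/n_0 = 395/500 = 0.79 → 0.790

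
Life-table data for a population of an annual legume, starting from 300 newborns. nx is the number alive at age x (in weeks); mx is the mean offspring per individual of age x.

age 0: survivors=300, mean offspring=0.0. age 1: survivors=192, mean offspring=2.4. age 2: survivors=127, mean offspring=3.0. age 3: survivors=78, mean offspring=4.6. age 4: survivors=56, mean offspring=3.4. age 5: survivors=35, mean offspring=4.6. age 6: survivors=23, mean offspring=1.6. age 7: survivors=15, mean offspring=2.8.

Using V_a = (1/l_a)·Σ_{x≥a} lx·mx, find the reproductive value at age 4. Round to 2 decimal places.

lx = nx/n0 = nx/300: 1, 0.64, 0.42333…, 0.26, 0.18667…, 0.11667…, 0.07667…, 0.05
lx·mx for x ≥ 4: 0.634667…, 0.536667…, 0.122667…, 0.14 → sum = 1.434…
V_4 = 1.434… / l_4 = 1.434… / 0.186667… = 7.682143… → 7.68

7.68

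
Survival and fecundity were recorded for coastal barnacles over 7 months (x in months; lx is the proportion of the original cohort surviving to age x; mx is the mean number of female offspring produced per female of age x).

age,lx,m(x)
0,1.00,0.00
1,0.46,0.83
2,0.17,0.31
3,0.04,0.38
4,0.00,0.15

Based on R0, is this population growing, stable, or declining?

declining

R0 = Σ lx·mx = 0 + 0.3818 + 0.0527 + 0.0152 + 0 = 0.4497
R0 < 1, so the population is declining.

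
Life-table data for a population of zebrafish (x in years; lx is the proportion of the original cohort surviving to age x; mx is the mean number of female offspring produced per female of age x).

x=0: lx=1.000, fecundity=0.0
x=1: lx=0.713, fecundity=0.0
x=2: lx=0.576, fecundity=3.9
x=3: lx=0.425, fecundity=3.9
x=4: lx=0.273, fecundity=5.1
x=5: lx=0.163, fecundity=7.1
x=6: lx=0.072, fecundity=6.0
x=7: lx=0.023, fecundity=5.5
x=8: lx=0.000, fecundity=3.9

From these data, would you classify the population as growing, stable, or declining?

growing

R0 = Σ lx·mx = 0 + 0 + 2.2464 + 1.6575 + 1.3923 + 1.1573 + 0.432 + 0.1265 + 0 = 7.012
R0 > 1, so the population is growing.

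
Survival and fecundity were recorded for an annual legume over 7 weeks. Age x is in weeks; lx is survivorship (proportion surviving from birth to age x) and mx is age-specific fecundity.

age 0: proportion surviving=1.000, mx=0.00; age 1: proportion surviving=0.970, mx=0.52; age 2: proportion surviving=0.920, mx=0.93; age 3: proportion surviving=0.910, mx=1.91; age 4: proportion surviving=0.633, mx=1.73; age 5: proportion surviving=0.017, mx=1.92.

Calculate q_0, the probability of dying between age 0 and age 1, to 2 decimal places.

q_0 = (l_0 − l_1) / l_0 = (1 − 0.97) / 1
     = 0.03 / 1 = 0.03 → 0.03

0.03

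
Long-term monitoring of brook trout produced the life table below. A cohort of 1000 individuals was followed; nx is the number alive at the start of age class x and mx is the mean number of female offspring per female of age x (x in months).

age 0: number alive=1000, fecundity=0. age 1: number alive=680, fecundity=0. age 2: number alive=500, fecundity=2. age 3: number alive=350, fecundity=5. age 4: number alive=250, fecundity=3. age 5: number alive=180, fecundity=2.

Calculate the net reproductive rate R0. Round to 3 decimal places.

3.860

lx = nx/n0 = nx/1000: 1, 0.68, 0.5, 0.35, 0.25, 0.18
lx·mx by age: 0, 0, 1, 1.75, 0.75, 0.36
R0 = Σ lx·mx = 3.86 → 3.860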